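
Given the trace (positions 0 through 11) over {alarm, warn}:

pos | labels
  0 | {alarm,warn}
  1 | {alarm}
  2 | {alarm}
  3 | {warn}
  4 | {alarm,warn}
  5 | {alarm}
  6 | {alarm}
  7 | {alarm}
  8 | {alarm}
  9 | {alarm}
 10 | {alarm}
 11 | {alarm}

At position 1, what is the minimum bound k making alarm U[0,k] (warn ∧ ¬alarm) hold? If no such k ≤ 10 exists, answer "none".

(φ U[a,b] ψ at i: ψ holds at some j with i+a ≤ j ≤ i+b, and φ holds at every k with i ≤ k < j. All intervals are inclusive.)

Need earliest j ≥ 1 with (warn ∧ ¬alarm), and alarm at every k in [1,j-1].
  j=1: rhs fails.
  j=2: rhs fails.
  j=3: rhs holds; lhs holds on [1,2]. k = 2.

2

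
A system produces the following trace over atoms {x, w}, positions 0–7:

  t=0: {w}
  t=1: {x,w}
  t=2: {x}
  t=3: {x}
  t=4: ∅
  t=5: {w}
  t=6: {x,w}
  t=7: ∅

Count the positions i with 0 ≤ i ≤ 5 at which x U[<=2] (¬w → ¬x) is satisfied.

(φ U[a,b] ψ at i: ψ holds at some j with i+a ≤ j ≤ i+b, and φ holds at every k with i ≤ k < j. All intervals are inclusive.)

6

Evaluate at each i in [0,5]:
  i=0: ✓ (rhs at j=0)
  i=1: ✓ (rhs at j=1)
  i=2: ✓ (rhs at j=4; lhs holds on [2,3])
  i=3: ✓ (rhs at j=4; lhs holds on [3,3])
  i=4: ✓ (rhs at j=4)
  i=5: ✓ (rhs at j=5)
Positions where it holds: {0, 1, 2, 3, 4, 5} → 6.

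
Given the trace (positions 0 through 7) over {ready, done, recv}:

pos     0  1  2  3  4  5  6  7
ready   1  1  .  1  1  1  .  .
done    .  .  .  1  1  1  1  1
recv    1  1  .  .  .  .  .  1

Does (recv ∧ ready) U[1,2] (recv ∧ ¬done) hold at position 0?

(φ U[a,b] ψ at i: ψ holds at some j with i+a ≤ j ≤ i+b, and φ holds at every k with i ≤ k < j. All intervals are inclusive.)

Need some j in [1,2] with (recv ∧ ¬done), and (recv ∧ ready) at every k in [0,j-1].
  j=1: (recv ∧ ¬done) holds; (recv ∧ ready) holds at every k in [0,0] → satisfied.

Yes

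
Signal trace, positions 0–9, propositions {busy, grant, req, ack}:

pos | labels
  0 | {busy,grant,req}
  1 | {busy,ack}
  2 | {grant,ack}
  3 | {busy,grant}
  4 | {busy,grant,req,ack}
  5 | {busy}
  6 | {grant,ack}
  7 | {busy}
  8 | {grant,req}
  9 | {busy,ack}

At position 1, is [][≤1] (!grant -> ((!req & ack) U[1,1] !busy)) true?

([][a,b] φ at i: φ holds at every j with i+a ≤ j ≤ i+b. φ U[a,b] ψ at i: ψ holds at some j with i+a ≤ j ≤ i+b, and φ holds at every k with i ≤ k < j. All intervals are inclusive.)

Check (!grant -> ((!req & ack) U[1,1] !busy)) at every j in [1,2]:
  j=1: antecedent true; consequent holds → ✓
  j=2: antecedent false → ✓
All positions satisfy it → formula holds.

Yes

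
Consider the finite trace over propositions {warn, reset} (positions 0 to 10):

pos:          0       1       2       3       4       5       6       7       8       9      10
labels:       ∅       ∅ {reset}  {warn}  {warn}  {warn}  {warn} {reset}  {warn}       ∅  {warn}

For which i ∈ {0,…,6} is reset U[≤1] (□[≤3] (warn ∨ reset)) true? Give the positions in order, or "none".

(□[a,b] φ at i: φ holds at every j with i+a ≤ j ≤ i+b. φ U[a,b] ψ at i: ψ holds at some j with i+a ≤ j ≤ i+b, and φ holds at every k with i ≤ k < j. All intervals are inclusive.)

2, 3, 4, 5

Evaluate at each i in [0,6]:
  i=0: ✗ (no rhs in [0,1])
  i=1: ✗ (lhs fails at k=1 before rhs at j=2)
  i=2: ✓ (rhs at j=2)
  i=3: ✓ (rhs at j=3)
  i=4: ✓ (rhs at j=4)
  i=5: ✓ (rhs at j=5)
  i=6: ✗ (no rhs in [6,7])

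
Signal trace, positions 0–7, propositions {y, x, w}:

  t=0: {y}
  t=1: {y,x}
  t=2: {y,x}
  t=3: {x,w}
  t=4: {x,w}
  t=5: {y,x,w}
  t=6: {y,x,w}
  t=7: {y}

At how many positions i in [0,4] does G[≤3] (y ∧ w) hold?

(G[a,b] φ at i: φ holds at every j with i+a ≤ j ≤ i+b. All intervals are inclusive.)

0

Evaluate at each i in [0,4]:
  i=0: ✗ (fails at j=0)
  i=1: ✗ (fails at j=1)
  i=2: ✗ (fails at j=2)
  i=3: ✗ (fails at j=3)
  i=4: ✗ (fails at j=4)
Positions where it holds: {} → 0.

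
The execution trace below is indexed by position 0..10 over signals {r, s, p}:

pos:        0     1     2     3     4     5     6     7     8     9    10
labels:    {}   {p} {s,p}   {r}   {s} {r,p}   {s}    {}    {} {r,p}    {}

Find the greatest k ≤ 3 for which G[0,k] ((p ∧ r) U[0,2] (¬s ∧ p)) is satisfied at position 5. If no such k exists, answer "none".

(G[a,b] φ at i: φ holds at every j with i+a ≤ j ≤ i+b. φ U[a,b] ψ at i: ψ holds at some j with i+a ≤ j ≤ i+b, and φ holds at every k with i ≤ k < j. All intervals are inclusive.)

0

((p ∧ r) U[0,2] (¬s ∧ p)) must hold from j=5 onward; find where it first fails.
  j=5: holds
  j=6: fails
Holds on [5,5], so largest k = 0.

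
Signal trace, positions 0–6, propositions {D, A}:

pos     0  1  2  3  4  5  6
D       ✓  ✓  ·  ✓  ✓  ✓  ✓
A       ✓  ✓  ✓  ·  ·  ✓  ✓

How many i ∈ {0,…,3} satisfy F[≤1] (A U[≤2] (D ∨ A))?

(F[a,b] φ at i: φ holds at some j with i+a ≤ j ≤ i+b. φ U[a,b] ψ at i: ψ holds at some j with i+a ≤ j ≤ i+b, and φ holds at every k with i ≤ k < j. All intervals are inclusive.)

4

Evaluate at each i in [0,3]:
  i=0: ✓ (witness j=0)
  i=1: ✓ (witness j=1)
  i=2: ✓ (witness j=2)
  i=3: ✓ (witness j=3)
Positions where it holds: {0, 1, 2, 3} → 4.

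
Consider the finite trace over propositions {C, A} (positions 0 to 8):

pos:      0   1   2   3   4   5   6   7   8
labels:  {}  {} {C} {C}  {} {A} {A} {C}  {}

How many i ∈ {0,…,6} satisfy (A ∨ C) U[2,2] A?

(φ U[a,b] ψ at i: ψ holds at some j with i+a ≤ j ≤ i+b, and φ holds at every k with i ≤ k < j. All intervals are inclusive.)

0

Evaluate at each i in [0,6]:
  i=0: ✗ (no rhs in [2,2])
  i=1: ✗ (no rhs in [3,3])
  i=2: ✗ (no rhs in [4,4])
  i=3: ✗ (lhs fails at k=4 before rhs at j=5)
  i=4: ✗ (lhs fails at k=4 before rhs at j=6)
  i=5: ✗ (no rhs in [7,7])
  i=6: ✗ (no rhs in [8,8])
Positions where it holds: {} → 0.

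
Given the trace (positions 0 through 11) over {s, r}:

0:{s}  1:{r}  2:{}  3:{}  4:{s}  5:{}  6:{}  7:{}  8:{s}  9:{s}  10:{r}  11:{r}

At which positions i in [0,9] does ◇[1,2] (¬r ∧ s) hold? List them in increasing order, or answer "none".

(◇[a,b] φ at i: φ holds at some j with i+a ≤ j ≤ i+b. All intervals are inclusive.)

2, 3, 6, 7, 8

Evaluate at each i in [0,9]:
  i=0: ✗ (none in [1,2])
  i=1: ✗ (none in [2,3])
  i=2: ✓ (witness j=4)
  i=3: ✓ (witness j=4)
  i=4: ✗ (none in [5,6])
  i=5: ✗ (none in [6,7])
  i=6: ✓ (witness j=8)
  i=7: ✓ (witness j=8)
  i=8: ✓ (witness j=9)
  i=9: ✗ (none in [10,11])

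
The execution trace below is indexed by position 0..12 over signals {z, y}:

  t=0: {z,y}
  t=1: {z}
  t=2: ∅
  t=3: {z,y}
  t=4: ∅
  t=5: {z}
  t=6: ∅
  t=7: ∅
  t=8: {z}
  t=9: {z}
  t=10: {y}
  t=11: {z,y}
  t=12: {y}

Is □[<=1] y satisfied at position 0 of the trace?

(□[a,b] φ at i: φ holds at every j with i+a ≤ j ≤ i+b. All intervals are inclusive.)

Does not hold

Check y at every j in [0,1]:
  j=0: true
  j=1: false
Fails at j=1 → formula fails.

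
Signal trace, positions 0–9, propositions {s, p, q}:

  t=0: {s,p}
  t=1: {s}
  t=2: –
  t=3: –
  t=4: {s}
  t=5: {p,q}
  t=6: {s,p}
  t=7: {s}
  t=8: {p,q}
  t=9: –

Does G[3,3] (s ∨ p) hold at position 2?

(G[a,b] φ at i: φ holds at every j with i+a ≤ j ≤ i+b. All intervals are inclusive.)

Check (s ∨ p) at every j in [5,5]:
  j=5: true
All positions satisfy it → formula holds.

Yes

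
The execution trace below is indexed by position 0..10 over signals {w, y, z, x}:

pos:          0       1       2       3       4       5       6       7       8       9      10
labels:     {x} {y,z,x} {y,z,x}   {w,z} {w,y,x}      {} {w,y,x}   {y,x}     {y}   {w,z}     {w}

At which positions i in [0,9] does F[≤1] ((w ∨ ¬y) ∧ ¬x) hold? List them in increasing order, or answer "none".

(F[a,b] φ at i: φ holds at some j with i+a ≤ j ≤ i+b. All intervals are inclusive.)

2, 3, 4, 5, 8, 9

Evaluate at each i in [0,9]:
  i=0: ✗ (none in [0,1])
  i=1: ✗ (none in [1,2])
  i=2: ✓ (witness j=3)
  i=3: ✓ (witness j=3)
  i=4: ✓ (witness j=5)
  i=5: ✓ (witness j=5)
  i=6: ✗ (none in [6,7])
  i=7: ✗ (none in [7,8])
  i=8: ✓ (witness j=9)
  i=9: ✓ (witness j=9)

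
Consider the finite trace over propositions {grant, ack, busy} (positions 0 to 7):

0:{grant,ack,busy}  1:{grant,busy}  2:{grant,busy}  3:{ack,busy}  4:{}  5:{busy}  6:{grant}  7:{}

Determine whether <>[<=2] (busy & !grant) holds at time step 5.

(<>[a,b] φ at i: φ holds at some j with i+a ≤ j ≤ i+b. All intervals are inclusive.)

Check (busy & !grant) at each j in [5,7]:
  j=5: true
  j=6: false
  j=7: false
Found at j=5 → formula holds.

Yes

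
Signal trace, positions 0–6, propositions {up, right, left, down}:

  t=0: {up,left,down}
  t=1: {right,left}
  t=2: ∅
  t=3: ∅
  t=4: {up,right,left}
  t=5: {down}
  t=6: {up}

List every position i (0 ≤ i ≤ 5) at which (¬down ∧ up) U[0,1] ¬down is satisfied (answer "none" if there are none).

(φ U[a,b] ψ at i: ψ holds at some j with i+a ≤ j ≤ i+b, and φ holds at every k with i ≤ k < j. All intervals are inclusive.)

1, 2, 3, 4

Evaluate at each i in [0,5]:
  i=0: ✗ (lhs fails at k=0 before rhs at j=1)
  i=1: ✓ (rhs at j=1)
  i=2: ✓ (rhs at j=2)
  i=3: ✓ (rhs at j=3)
  i=4: ✓ (rhs at j=4)
  i=5: ✗ (lhs fails at k=5 before rhs at j=6)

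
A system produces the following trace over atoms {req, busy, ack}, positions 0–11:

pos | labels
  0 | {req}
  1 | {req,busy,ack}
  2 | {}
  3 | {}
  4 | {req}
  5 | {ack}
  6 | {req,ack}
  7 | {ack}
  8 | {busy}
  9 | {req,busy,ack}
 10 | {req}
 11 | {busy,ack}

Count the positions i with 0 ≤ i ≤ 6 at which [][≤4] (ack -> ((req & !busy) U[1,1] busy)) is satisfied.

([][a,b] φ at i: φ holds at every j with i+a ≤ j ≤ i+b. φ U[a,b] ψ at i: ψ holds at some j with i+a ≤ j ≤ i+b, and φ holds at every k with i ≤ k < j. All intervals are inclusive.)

Evaluate at each i in [0,6]:
  i=0: ✗ (fails at j=1)
  i=1: ✗ (fails at j=1)
  i=2: ✗ (fails at j=5)
  i=3: ✗ (fails at j=5)
  i=4: ✗ (fails at j=5)
  i=5: ✗ (fails at j=5)
  i=6: ✗ (fails at j=6)
Positions where it holds: {} → 0.

0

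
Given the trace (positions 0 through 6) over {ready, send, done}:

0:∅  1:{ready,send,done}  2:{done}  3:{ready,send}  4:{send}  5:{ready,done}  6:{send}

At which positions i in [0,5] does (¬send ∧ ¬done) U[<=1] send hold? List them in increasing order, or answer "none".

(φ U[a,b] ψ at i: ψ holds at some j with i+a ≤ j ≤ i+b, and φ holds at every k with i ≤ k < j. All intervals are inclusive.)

0, 1, 3, 4

Evaluate at each i in [0,5]:
  i=0: ✓ (rhs at j=1; lhs holds on [0,0])
  i=1: ✓ (rhs at j=1)
  i=2: ✗ (lhs fails at k=2 before rhs at j=3)
  i=3: ✓ (rhs at j=3)
  i=4: ✓ (rhs at j=4)
  i=5: ✗ (lhs fails at k=5 before rhs at j=6)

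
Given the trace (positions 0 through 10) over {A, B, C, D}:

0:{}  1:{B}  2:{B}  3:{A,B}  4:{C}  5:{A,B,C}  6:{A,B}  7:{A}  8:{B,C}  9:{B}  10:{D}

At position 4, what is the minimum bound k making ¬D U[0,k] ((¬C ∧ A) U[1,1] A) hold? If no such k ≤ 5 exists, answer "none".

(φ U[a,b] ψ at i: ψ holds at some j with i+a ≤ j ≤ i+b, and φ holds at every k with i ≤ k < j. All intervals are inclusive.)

Need earliest j ≥ 4 with ((¬C ∧ A) U[1,1] A), and ¬D at every k in [4,j-1].
  j=4: rhs fails.
  j=5: rhs fails.
  j=6: rhs holds; lhs holds on [4,5]. k = 2.

2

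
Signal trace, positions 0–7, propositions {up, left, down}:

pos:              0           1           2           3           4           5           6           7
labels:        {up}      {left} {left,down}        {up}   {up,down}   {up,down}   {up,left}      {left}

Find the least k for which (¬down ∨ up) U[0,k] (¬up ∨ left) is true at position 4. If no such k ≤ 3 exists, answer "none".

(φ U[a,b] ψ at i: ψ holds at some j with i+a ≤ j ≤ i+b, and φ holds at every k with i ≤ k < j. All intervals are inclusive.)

Need earliest j ≥ 4 with (¬up ∨ left), and (¬down ∨ up) at every k in [4,j-1].
  j=4: rhs fails.
  j=5: rhs fails.
  j=6: rhs holds; lhs holds on [4,5]. k = 2.

2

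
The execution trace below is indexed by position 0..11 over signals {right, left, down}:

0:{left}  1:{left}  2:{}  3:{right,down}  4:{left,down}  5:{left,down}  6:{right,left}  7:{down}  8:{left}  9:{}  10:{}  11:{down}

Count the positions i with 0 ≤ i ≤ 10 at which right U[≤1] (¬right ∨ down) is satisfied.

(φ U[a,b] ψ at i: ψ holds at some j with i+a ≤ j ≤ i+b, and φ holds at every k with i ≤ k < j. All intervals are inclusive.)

Evaluate at each i in [0,10]:
  i=0: ✓ (rhs at j=0)
  i=1: ✓ (rhs at j=1)
  i=2: ✓ (rhs at j=2)
  i=3: ✓ (rhs at j=3)
  i=4: ✓ (rhs at j=4)
  i=5: ✓ (rhs at j=5)
  i=6: ✓ (rhs at j=7; lhs holds on [6,6])
  i=7: ✓ (rhs at j=7)
  i=8: ✓ (rhs at j=8)
  i=9: ✓ (rhs at j=9)
  i=10: ✓ (rhs at j=10)
Positions where it holds: {0, 1, 2, 3, 4, 5, 6, 7, 8, 9, 10} → 11.

11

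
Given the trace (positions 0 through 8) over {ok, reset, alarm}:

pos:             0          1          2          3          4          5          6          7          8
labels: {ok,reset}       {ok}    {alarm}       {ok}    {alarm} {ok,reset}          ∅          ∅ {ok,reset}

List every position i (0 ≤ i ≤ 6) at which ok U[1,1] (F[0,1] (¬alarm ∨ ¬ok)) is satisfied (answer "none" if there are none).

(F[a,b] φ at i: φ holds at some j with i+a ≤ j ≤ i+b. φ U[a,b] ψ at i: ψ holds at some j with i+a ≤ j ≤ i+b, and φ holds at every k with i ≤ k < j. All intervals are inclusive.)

Evaluate at each i in [0,6]:
  i=0: ✓ (rhs at j=1; lhs holds on [0,0])
  i=1: ✓ (rhs at j=2; lhs holds on [1,1])
  i=2: ✗ (lhs fails at k=2 before rhs at j=3)
  i=3: ✓ (rhs at j=4; lhs holds on [3,3])
  i=4: ✗ (lhs fails at k=4 before rhs at j=5)
  i=5: ✓ (rhs at j=6; lhs holds on [5,5])
  i=6: ✗ (lhs fails at k=6 before rhs at j=7)

0, 1, 3, 5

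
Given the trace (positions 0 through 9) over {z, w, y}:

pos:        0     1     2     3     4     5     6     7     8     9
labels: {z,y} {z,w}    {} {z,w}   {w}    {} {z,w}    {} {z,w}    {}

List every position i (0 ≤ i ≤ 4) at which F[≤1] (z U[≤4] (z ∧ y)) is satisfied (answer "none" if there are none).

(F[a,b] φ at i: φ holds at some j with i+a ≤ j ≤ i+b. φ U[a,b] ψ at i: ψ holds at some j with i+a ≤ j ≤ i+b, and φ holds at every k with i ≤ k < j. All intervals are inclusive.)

0

Evaluate at each i in [0,4]:
  i=0: ✓ (witness j=0)
  i=1: ✗ (none in [1,2])
  i=2: ✗ (none in [2,3])
  i=3: ✗ (none in [3,4])
  i=4: ✗ (none in [4,5])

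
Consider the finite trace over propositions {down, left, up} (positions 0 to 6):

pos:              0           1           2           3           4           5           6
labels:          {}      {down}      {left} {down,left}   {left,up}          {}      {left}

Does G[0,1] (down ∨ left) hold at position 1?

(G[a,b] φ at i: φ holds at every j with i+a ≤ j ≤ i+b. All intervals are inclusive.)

Check (down ∨ left) at every j in [1,2]:
  j=1: true
  j=2: true
All positions satisfy it → formula holds.

Yes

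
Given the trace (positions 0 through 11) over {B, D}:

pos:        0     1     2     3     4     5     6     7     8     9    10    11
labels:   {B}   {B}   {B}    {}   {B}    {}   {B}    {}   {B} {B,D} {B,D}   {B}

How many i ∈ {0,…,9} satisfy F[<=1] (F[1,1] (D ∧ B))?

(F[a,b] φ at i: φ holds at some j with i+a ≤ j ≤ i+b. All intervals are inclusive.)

3

Evaluate at each i in [0,9]:
  i=0: ✗ (none in [0,1])
  i=1: ✗ (none in [1,2])
  i=2: ✗ (none in [2,3])
  i=3: ✗ (none in [3,4])
  i=4: ✗ (none in [4,5])
  i=5: ✗ (none in [5,6])
  i=6: ✗ (none in [6,7])
  i=7: ✓ (witness j=8)
  i=8: ✓ (witness j=8)
  i=9: ✓ (witness j=9)
Positions where it holds: {7, 8, 9} → 3.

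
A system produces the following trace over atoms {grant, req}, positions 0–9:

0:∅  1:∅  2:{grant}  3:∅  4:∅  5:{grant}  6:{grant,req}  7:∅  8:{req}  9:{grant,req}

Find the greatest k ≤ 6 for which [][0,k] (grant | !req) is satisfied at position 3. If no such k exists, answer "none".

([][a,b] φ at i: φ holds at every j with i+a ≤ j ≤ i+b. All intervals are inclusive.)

(grant | !req) must hold from j=3 onward; find where it first fails.
  j=3: holds
  j=4: holds
  j=5: holds
  j=6: holds
  j=7: holds
  j=8: fails
Holds on [3,7], so largest k = 4.

4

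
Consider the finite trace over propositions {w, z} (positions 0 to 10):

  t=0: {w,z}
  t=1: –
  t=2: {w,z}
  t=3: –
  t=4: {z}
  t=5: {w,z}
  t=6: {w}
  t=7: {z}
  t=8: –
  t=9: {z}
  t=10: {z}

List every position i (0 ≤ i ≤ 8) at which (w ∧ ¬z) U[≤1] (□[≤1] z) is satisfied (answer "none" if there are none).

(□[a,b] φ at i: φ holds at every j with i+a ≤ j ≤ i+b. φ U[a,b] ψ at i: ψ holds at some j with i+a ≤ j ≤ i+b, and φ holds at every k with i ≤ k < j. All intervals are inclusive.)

Evaluate at each i in [0,8]:
  i=0: ✗ (no rhs in [0,1])
  i=1: ✗ (no rhs in [1,2])
  i=2: ✗ (no rhs in [2,3])
  i=3: ✗ (lhs fails at k=3 before rhs at j=4)
  i=4: ✓ (rhs at j=4)
  i=5: ✗ (no rhs in [5,6])
  i=6: ✗ (no rhs in [6,7])
  i=7: ✗ (no rhs in [7,8])
  i=8: ✗ (lhs fails at k=8 before rhs at j=9)

4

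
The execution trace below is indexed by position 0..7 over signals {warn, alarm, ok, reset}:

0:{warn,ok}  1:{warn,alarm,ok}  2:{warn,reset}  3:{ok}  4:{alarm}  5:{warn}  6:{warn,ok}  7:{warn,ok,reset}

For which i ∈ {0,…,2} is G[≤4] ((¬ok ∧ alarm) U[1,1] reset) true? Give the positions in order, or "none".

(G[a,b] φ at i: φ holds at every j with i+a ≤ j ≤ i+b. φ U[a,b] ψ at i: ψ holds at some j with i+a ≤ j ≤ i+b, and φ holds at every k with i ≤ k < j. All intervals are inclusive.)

none

Evaluate at each i in [0,2]:
  i=0: ✗ (fails at j=0)
  i=1: ✗ (fails at j=1)
  i=2: ✗ (fails at j=2)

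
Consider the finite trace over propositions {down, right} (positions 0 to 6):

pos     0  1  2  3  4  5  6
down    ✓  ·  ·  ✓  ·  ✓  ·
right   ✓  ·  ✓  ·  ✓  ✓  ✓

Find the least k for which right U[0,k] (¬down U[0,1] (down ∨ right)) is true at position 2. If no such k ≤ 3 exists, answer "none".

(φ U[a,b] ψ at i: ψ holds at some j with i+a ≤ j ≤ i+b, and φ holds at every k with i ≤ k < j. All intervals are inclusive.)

0

Need earliest j ≥ 2 with (¬down U[0,1] (down ∨ right)), and right at every k in [2,j-1].
  j=2: rhs holds (empty prefix). k = 0.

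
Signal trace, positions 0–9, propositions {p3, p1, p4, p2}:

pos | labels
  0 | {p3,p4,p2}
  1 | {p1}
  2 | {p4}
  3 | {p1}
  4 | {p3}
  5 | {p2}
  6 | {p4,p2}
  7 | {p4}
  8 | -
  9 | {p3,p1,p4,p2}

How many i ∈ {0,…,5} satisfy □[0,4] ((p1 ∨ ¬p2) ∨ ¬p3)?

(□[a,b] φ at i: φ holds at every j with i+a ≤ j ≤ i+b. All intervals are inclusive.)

5

Evaluate at each i in [0,5]:
  i=0: ✗ (fails at j=0)
  i=1: ✓ (all of [1,5])
  i=2: ✓ (all of [2,6])
  i=3: ✓ (all of [3,7])
  i=4: ✓ (all of [4,8])
  i=5: ✓ (all of [5,9])
Positions where it holds: {1, 2, 3, 4, 5} → 5.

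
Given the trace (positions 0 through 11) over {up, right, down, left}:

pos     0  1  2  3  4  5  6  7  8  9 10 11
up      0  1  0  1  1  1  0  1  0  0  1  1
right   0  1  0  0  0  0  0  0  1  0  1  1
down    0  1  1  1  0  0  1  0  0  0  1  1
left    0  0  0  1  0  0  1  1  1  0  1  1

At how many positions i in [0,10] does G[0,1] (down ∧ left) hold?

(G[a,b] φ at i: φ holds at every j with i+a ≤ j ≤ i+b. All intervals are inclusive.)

1

Evaluate at each i in [0,10]:
  i=0: ✗ (fails at j=0)
  i=1: ✗ (fails at j=1)
  i=2: ✗ (fails at j=2)
  i=3: ✗ (fails at j=4)
  i=4: ✗ (fails at j=4)
  i=5: ✗ (fails at j=5)
  i=6: ✗ (fails at j=7)
  i=7: ✗ (fails at j=7)
  i=8: ✗ (fails at j=8)
  i=9: ✗ (fails at j=9)
  i=10: ✓ (all of [10,11])
Positions where it holds: {10} → 1.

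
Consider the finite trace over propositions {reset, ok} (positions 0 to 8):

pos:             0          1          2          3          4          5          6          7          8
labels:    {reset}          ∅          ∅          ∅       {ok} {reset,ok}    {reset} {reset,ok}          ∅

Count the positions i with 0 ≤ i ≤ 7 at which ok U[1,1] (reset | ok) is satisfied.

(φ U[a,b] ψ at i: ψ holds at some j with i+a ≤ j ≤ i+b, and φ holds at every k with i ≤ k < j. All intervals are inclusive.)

2

Evaluate at each i in [0,7]:
  i=0: ✗ (no rhs in [1,1])
  i=1: ✗ (no rhs in [2,2])
  i=2: ✗ (no rhs in [3,3])
  i=3: ✗ (lhs fails at k=3 before rhs at j=4)
  i=4: ✓ (rhs at j=5; lhs holds on [4,4])
  i=5: ✓ (rhs at j=6; lhs holds on [5,5])
  i=6: ✗ (lhs fails at k=6 before rhs at j=7)
  i=7: ✗ (no rhs in [8,8])
Positions where it holds: {4, 5} → 2.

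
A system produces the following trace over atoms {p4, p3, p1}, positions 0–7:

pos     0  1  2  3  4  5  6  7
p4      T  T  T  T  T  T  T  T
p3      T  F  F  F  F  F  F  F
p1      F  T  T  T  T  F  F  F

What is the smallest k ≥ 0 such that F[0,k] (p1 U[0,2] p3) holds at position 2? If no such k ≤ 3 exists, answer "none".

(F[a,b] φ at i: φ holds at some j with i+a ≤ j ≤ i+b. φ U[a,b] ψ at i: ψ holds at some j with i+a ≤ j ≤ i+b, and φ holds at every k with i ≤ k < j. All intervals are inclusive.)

Scan j = 2,3,… for (p1 U[0,2] p3):
  j=2: fails
  j=3: fails
  j=4: fails
  j=5: fails
No j in [2,5] satisfies it → none.

none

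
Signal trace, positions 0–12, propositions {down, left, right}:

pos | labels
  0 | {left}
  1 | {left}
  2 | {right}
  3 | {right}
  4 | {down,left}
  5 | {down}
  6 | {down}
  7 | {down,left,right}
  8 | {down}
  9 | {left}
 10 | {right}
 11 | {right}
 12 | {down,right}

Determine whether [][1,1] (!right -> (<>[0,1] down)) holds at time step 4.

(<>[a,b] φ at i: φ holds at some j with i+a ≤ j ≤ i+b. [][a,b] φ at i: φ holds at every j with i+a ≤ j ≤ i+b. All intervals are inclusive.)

Check (!right -> (<>[0,1] down)) at every j in [5,5]:
  j=5: antecedent true; consequent holds (witness at 5) → ✓
All positions satisfy it → formula holds.

True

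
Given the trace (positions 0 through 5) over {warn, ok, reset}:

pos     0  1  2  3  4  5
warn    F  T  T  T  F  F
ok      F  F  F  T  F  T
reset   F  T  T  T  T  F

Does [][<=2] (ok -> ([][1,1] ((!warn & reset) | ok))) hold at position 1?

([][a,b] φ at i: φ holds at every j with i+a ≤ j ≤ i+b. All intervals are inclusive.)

Check (ok -> ([][1,1] ((!warn & reset) | ok))) at every j in [1,3]:
  j=1: antecedent false → ✓
  j=2: antecedent false → ✓
  j=3: antecedent true; consequent holds on [4,4] → ✓
All positions satisfy it → formula holds.

Yes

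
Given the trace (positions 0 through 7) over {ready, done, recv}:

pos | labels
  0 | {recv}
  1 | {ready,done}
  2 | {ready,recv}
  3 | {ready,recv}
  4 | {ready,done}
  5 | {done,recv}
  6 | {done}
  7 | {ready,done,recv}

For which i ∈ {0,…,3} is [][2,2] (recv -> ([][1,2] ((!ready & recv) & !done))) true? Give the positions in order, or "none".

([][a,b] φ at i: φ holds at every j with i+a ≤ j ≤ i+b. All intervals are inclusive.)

2

Evaluate at each i in [0,3]:
  i=0: ✗ (fails at j=2)
  i=1: ✗ (fails at j=3)
  i=2: ✓ (all of [4,4])
  i=3: ✗ (fails at j=5)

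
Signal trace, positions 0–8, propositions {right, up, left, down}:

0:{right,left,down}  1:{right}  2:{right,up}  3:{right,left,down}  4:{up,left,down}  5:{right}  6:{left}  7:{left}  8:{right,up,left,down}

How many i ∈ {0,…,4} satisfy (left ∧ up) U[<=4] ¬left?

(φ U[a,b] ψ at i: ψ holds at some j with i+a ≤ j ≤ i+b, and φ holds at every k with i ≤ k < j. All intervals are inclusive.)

Evaluate at each i in [0,4]:
  i=0: ✗ (lhs fails at k=0 before rhs at j=1)
  i=1: ✓ (rhs at j=1)
  i=2: ✓ (rhs at j=2)
  i=3: ✗ (lhs fails at k=3 before rhs at j=5)
  i=4: ✓ (rhs at j=5; lhs holds on [4,4])
Positions where it holds: {1, 2, 4} → 3.

3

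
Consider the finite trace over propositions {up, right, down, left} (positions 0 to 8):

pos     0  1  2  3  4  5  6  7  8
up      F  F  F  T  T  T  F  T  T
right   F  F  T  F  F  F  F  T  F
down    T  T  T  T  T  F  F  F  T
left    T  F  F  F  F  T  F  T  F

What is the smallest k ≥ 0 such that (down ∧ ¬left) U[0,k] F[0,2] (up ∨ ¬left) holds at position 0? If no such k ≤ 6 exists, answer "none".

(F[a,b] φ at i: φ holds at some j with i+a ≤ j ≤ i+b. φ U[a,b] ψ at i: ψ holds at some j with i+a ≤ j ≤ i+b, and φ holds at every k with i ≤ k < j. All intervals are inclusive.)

Need earliest j ≥ 0 with F[0,2] (up ∨ ¬left), and (down ∧ ¬left) at every k in [0,j-1].
  j=0: rhs holds (empty prefix). k = 0.

0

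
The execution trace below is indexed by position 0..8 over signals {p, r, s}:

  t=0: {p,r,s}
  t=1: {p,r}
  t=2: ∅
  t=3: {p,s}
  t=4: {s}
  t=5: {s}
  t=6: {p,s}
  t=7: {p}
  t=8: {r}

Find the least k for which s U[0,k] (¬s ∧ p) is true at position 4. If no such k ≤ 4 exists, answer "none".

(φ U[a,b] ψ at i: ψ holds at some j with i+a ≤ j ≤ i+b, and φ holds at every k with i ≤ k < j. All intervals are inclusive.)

Need earliest j ≥ 4 with (¬s ∧ p), and s at every k in [4,j-1].
  j=4: rhs fails.
  j=5: rhs fails.
  j=6: rhs fails.
  j=7: rhs holds; lhs holds on [4,6]. k = 3.

3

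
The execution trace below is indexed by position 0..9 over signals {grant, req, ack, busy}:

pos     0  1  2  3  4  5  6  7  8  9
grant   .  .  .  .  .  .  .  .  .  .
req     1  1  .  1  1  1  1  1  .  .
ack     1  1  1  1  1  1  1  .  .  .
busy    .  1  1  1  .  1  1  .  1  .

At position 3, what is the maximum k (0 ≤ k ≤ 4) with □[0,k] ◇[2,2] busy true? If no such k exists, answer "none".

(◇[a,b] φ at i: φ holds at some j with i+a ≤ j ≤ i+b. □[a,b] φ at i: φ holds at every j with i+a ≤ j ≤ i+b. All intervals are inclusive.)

1

◇[2,2] busy must hold from j=3 onward; find where it first fails.
  j=3: holds
  j=4: holds
  j=5: fails
Holds on [3,4], so largest k = 1.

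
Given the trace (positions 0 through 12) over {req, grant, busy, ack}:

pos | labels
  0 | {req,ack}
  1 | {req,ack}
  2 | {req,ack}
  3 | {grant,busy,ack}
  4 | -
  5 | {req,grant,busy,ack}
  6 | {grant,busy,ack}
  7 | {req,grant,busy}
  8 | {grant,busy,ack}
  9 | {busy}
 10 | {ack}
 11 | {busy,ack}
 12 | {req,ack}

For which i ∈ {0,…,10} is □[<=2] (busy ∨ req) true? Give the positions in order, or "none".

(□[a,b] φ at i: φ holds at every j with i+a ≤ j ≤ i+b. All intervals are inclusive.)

Evaluate at each i in [0,10]:
  i=0: ✓ (all of [0,2])
  i=1: ✓ (all of [1,3])
  i=2: ✗ (fails at j=4)
  i=3: ✗ (fails at j=4)
  i=4: ✗ (fails at j=4)
  i=5: ✓ (all of [5,7])
  i=6: ✓ (all of [6,8])
  i=7: ✓ (all of [7,9])
  i=8: ✗ (fails at j=10)
  i=9: ✗ (fails at j=10)
  i=10: ✗ (fails at j=10)

0, 1, 5, 6, 7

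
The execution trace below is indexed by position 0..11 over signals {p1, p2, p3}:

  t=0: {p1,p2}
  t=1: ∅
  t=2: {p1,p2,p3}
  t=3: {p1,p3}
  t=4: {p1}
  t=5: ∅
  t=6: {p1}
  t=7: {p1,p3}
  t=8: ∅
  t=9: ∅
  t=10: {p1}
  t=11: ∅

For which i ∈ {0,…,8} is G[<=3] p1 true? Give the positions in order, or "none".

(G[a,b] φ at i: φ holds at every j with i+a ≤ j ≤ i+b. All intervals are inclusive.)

Evaluate at each i in [0,8]:
  i=0: ✗ (fails at j=1)
  i=1: ✗ (fails at j=1)
  i=2: ✗ (fails at j=5)
  i=3: ✗ (fails at j=5)
  i=4: ✗ (fails at j=5)
  i=5: ✗ (fails at j=5)
  i=6: ✗ (fails at j=8)
  i=7: ✗ (fails at j=8)
  i=8: ✗ (fails at j=8)

none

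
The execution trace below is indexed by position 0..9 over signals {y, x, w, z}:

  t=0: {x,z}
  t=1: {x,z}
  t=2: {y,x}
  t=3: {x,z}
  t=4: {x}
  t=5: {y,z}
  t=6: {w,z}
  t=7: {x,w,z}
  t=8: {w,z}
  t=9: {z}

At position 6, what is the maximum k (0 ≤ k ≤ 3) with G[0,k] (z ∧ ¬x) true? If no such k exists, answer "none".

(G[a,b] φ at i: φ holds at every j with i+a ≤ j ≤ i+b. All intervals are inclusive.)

(z ∧ ¬x) must hold from j=6 onward; find where it first fails.
  j=6: holds
  j=7: fails
Holds on [6,6], so largest k = 0.

0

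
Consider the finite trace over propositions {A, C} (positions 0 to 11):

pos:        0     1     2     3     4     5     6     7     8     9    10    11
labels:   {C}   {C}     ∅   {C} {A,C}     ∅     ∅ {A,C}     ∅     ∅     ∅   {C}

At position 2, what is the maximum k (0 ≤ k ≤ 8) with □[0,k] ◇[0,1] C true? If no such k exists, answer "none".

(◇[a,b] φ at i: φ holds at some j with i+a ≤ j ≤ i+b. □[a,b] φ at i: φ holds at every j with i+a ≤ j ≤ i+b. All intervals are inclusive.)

◇[0,1] C must hold from j=2 onward; find where it first fails.
  j=2: holds
  j=3: holds
  j=4: holds
  j=5: fails
Holds on [2,4], so largest k = 2.

2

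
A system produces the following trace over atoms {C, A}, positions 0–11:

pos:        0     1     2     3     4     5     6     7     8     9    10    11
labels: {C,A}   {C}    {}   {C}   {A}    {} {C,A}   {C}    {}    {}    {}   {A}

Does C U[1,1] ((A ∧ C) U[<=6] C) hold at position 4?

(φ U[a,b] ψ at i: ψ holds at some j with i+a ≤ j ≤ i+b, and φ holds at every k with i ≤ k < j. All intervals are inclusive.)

False

Need some j in [5,5] with ((A ∧ C) U[<=6] C), and C at every k in [4,j-1].
  j=5: ((A ∧ C) U[<=6] C) — fails.
No j in the window works → until fails.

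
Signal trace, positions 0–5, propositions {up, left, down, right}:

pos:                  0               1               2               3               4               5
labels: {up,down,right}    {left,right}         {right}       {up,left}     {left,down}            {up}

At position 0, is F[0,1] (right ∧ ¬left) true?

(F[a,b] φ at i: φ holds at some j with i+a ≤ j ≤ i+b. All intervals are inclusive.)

Holds

Check (right ∧ ¬left) at each j in [0,1]:
  j=0: true
  j=1: false
Found at j=0 → formula holds.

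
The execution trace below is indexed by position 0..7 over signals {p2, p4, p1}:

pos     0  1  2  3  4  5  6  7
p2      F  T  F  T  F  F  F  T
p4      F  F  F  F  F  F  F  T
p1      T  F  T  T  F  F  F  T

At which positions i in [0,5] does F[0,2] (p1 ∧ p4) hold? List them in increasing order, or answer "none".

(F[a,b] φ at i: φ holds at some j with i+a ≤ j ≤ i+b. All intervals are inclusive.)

Evaluate at each i in [0,5]:
  i=0: ✗ (none in [0,2])
  i=1: ✗ (none in [1,3])
  i=2: ✗ (none in [2,4])
  i=3: ✗ (none in [3,5])
  i=4: ✗ (none in [4,6])
  i=5: ✓ (witness j=7)

5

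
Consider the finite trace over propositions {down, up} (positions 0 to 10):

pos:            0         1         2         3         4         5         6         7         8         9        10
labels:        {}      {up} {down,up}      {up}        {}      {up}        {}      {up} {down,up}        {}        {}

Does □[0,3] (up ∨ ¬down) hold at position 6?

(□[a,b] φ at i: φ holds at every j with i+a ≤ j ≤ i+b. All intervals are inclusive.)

Check (up ∨ ¬down) at every j in [6,9]:
  j=6: true
  j=7: true
  j=8: true
  j=9: true
All positions satisfy it → formula holds.

Yes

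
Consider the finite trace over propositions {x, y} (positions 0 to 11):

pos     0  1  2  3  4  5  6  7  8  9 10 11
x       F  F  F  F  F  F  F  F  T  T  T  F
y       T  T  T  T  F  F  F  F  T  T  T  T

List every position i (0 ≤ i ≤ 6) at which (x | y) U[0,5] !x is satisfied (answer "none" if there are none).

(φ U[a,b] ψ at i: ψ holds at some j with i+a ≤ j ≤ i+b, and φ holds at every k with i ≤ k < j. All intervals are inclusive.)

Evaluate at each i in [0,6]:
  i=0: ✓ (rhs at j=0)
  i=1: ✓ (rhs at j=1)
  i=2: ✓ (rhs at j=2)
  i=3: ✓ (rhs at j=3)
  i=4: ✓ (rhs at j=4)
  i=5: ✓ (rhs at j=5)
  i=6: ✓ (rhs at j=6)

0, 1, 2, 3, 4, 5, 6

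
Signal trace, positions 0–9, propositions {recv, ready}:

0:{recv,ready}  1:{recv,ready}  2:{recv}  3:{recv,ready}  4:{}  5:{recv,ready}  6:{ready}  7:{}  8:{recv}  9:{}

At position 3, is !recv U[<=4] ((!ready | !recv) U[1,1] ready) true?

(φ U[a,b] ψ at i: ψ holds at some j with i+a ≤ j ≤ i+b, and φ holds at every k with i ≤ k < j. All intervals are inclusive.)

Need some j in [3,7] with ((!ready | !recv) U[1,1] ready), and !recv at every k in [3,j-1].
  j=3: ((!ready | !recv) U[1,1] ready) — fails.
  j=4: ((!ready | !recv) U[1,1] ready) holds, but !recv fails at k=3 → not this j.
  j=5: ((!ready | !recv) U[1,1] ready) — fails.
  j=6: ((!ready | !recv) U[1,1] ready) — fails.
  j=7: ((!ready | !recv) U[1,1] ready) — fails.
No j in the window works → until fails.

False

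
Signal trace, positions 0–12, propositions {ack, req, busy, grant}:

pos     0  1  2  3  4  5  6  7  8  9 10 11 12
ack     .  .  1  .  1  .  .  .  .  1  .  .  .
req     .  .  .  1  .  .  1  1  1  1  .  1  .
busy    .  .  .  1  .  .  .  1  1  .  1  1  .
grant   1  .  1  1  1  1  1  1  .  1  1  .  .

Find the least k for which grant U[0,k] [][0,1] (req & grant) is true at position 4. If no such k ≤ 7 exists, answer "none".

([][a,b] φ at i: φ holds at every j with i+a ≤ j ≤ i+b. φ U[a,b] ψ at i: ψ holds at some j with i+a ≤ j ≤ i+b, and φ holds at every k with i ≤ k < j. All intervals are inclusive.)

2

Need earliest j ≥ 4 with [][0,1] (req & grant), and grant at every k in [4,j-1].
  j=4: rhs fails.
  j=5: rhs fails.
  j=6: rhs holds; lhs holds on [4,5]. k = 2.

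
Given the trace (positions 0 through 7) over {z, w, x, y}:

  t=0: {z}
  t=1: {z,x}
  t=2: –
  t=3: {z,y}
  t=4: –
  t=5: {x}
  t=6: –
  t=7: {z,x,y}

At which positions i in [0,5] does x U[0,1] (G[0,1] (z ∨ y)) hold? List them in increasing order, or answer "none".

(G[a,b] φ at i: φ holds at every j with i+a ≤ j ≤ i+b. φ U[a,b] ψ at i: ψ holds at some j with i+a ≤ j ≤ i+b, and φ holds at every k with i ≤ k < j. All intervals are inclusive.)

Evaluate at each i in [0,5]:
  i=0: ✓ (rhs at j=0)
  i=1: ✗ (no rhs in [1,2])
  i=2: ✗ (no rhs in [2,3])
  i=3: ✗ (no rhs in [3,4])
  i=4: ✗ (no rhs in [4,5])
  i=5: ✗ (no rhs in [5,6])

0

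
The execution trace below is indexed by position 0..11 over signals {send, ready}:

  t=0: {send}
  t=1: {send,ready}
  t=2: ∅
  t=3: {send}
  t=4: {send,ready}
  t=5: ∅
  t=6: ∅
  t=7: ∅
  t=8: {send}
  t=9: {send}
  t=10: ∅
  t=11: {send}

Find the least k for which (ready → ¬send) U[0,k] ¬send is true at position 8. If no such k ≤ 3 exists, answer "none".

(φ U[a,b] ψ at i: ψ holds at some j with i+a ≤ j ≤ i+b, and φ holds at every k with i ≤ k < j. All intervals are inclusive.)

2

Need earliest j ≥ 8 with ¬send, and (ready → ¬send) at every k in [8,j-1].
  j=8: rhs fails.
  j=9: rhs fails.
  j=10: rhs holds; lhs holds on [8,9]. k = 2.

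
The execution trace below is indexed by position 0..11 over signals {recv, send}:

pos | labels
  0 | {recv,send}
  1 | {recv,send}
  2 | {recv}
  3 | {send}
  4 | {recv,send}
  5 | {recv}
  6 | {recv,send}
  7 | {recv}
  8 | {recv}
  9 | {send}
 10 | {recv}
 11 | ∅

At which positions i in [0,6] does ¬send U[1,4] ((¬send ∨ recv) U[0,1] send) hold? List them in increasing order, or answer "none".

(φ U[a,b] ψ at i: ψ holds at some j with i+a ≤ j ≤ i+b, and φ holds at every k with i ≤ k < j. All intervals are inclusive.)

2, 5

Evaluate at each i in [0,6]:
  i=0: ✗ (lhs fails at k=0 before rhs at j=1)
  i=1: ✗ (lhs fails at k=1 before rhs at j=2)
  i=2: ✓ (rhs at j=3; lhs holds on [2,2])
  i=3: ✗ (lhs fails at k=3 before rhs at j=4)
  i=4: ✗ (lhs fails at k=4 before rhs at j=5)
  i=5: ✓ (rhs at j=6; lhs holds on [5,5])
  i=6: ✗ (lhs fails at k=6 before rhs at j=8)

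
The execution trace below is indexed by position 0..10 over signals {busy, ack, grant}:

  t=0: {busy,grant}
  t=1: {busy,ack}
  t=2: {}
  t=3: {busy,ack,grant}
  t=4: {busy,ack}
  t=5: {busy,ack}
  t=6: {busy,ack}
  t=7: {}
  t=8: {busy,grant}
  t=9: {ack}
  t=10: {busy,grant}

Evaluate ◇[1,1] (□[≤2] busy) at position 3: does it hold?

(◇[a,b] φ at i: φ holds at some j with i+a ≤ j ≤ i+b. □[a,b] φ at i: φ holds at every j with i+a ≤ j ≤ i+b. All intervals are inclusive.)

True

Check □[≤2] busy at each j in [4,4]:
  j=4: holds on [4,6]
Found at j=4 → formula holds.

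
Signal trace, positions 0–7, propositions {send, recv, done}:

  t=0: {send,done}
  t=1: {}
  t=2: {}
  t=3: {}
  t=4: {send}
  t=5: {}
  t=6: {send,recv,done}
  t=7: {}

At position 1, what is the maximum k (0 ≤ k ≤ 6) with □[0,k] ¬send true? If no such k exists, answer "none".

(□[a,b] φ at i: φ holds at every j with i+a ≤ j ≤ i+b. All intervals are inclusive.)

2

¬send must hold from j=1 onward; find where it first fails.
  j=1: holds
  j=2: holds
  j=3: holds
  j=4: fails
Holds on [1,3], so largest k = 2.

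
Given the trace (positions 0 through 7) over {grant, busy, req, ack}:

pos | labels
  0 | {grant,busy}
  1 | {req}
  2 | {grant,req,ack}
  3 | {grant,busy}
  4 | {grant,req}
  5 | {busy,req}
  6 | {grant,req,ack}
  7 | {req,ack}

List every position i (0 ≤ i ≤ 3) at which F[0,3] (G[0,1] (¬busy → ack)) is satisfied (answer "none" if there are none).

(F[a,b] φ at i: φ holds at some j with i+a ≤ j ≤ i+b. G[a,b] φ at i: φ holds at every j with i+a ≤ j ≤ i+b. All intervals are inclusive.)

Evaluate at each i in [0,3]:
  i=0: ✓ (witness j=2)
  i=1: ✓ (witness j=2)
  i=2: ✓ (witness j=2)
  i=3: ✓ (witness j=5)

0, 1, 2, 3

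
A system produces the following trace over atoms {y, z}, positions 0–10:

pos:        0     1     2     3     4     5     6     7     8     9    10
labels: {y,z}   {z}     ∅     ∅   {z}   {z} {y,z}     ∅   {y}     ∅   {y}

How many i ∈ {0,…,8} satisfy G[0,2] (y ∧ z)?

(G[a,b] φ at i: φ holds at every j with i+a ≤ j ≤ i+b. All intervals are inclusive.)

0

Evaluate at each i in [0,8]:
  i=0: ✗ (fails at j=1)
  i=1: ✗ (fails at j=1)
  i=2: ✗ (fails at j=2)
  i=3: ✗ (fails at j=3)
  i=4: ✗ (fails at j=4)
  i=5: ✗ (fails at j=5)
  i=6: ✗ (fails at j=7)
  i=7: ✗ (fails at j=7)
  i=8: ✗ (fails at j=8)
Positions where it holds: {} → 0.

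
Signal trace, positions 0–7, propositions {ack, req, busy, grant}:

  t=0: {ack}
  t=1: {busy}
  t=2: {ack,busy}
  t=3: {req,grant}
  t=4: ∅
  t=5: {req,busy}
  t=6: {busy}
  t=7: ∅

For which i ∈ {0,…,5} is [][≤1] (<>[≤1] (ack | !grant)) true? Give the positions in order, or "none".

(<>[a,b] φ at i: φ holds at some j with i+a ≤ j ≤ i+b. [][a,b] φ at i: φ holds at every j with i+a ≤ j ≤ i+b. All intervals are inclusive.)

Evaluate at each i in [0,5]:
  i=0: ✓ (all of [0,1])
  i=1: ✓ (all of [1,2])
  i=2: ✓ (all of [2,3])
  i=3: ✓ (all of [3,4])
  i=4: ✓ (all of [4,5])
  i=5: ✓ (all of [5,6])

0, 1, 2, 3, 4, 5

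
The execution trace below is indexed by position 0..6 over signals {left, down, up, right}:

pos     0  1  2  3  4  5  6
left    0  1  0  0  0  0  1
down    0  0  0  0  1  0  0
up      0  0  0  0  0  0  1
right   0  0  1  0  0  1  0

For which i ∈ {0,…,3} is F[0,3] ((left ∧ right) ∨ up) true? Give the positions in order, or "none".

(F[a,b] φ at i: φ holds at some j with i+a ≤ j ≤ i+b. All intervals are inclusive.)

Evaluate at each i in [0,3]:
  i=0: ✗ (none in [0,3])
  i=1: ✗ (none in [1,4])
  i=2: ✗ (none in [2,5])
  i=3: ✓ (witness j=6)

3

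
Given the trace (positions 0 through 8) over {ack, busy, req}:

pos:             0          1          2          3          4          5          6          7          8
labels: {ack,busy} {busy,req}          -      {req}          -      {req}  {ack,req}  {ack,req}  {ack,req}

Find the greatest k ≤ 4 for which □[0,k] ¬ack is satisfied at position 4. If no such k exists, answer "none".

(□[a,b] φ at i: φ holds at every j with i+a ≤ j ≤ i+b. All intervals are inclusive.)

¬ack must hold from j=4 onward; find where it first fails.
  j=4: holds
  j=5: holds
  j=6: fails
Holds on [4,5], so largest k = 1.

1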